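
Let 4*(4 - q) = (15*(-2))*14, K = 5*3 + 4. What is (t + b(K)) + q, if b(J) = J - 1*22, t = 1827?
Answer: 1933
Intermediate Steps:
K = 19 (K = 15 + 4 = 19)
b(J) = -22 + J (b(J) = J - 22 = -22 + J)
q = 109 (q = 4 - 15*(-2)*14/4 = 4 - (-15)*14/2 = 4 - ¼*(-420) = 4 + 105 = 109)
(t + b(K)) + q = (1827 + (-22 + 19)) + 109 = (1827 - 3) + 109 = 1824 + 109 = 1933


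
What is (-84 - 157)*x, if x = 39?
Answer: -9399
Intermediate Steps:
(-84 - 157)*x = (-84 - 157)*39 = -241*39 = -9399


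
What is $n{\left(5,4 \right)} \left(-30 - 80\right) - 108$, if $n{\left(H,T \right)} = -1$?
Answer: $2$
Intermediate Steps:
$n{\left(5,4 \right)} \left(-30 - 80\right) - 108 = - (-30 - 80) - 108 = \left(-1\right) \left(-110\right) - 108 = 110 - 108 = 2$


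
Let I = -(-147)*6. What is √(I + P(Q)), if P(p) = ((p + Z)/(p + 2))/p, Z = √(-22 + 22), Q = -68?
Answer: √3841926/66 ≈ 29.698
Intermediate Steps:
Z = 0 (Z = √0 = 0)
P(p) = 1/(2 + p) (P(p) = ((p + 0)/(p + 2))/p = (p/(2 + p))/p = 1/(2 + p))
I = 882 (I = -1*(-882) = 882)
√(I + P(Q)) = √(882 + 1/(2 - 68)) = √(882 + 1/(-66)) = √(882 - 1/66) = √(58211/66) = √3841926/66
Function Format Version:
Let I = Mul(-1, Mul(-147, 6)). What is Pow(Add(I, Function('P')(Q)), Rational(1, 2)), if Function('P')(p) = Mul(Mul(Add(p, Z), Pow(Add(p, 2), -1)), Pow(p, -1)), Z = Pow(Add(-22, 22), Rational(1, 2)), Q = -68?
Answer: Mul(Rational(1, 66), Pow(3841926, Rational(1, 2))) ≈ 29.698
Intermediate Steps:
Z = 0 (Z = Pow(0, Rational(1, 2)) = 0)
Function('P')(p) = Pow(Add(2, p), -1) (Function('P')(p) = Mul(Mul(Add(p, 0), Pow(Add(p, 2), -1)), Pow(p, -1)) = Mul(Mul(p, Pow(Add(2, p), -1)), Pow(p, -1)) = Pow(Add(2, p), -1))
I = 882 (I = Mul(-1, -882) = 882)
Pow(Add(I, Function('P')(Q)), Rational(1, 2)) = Pow(Add(882, Pow(Add(2, -68), -1)), Rational(1, 2)) = Pow(Add(882, Pow(-66, -1)), Rational(1, 2)) = Pow(Add(882, Rational(-1, 66)), Rational(1, 2)) = Pow(Rational(58211, 66), Rational(1, 2)) = Mul(Rational(1, 66), Pow(3841926, Rational(1, 2)))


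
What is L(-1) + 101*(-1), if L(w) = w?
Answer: -102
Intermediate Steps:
L(-1) + 101*(-1) = -1 + 101*(-1) = -1 - 101 = -102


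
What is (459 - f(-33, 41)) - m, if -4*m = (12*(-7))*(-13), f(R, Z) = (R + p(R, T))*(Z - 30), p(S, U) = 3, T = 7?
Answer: 1062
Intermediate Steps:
f(R, Z) = (-30 + Z)*(3 + R) (f(R, Z) = (R + 3)*(Z - 30) = (3 + R)*(-30 + Z) = (-30 + Z)*(3 + R))
m = -273 (m = -12*(-7)*(-13)/4 = -(-21)*(-13) = -¼*1092 = -273)
(459 - f(-33, 41)) - m = (459 - (-90 - 30*(-33) + 3*41 - 33*41)) - 1*(-273) = (459 - (-90 + 990 + 123 - 1353)) + 273 = (459 - 1*(-330)) + 273 = (459 + 330) + 273 = 789 + 273 = 1062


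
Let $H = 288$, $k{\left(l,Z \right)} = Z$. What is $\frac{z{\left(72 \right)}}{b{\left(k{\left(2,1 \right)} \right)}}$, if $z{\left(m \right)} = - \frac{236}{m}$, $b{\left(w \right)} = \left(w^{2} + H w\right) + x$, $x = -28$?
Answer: $- \frac{59}{4698} \approx -0.012559$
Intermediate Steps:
$b{\left(w \right)} = -28 + w^{2} + 288 w$ ($b{\left(w \right)} = \left(w^{2} + 288 w\right) - 28 = -28 + w^{2} + 288 w$)
$\frac{z{\left(72 \right)}}{b{\left(k{\left(2,1 \right)} \right)}} = \frac{\left(-236\right) \frac{1}{72}}{-28 + 1^{2} + 288 \cdot 1} = \frac{\left(-236\right) \frac{1}{72}}{-28 + 1 + 288} = - \frac{59}{18 \cdot 261} = \left(- \frac{59}{18}\right) \frac{1}{261} = - \frac{59}{4698}$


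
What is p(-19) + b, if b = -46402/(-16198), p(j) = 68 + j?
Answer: 420052/8099 ≈ 51.865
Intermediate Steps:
b = 23201/8099 (b = -46402*(-1/16198) = 23201/8099 ≈ 2.8647)
p(-19) + b = (68 - 19) + 23201/8099 = 49 + 23201/8099 = 420052/8099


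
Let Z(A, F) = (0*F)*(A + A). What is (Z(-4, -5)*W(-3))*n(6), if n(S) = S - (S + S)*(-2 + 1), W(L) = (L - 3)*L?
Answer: 0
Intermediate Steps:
W(L) = L*(-3 + L) (W(L) = (-3 + L)*L = L*(-3 + L))
Z(A, F) = 0 (Z(A, F) = 0*(2*A) = 0)
n(S) = 3*S (n(S) = S - 2*S*(-1) = S - (-2)*S = S + 2*S = 3*S)
(Z(-4, -5)*W(-3))*n(6) = (0*(-3*(-3 - 3)))*(3*6) = (0*(-3*(-6)))*18 = (0*18)*18 = 0*18 = 0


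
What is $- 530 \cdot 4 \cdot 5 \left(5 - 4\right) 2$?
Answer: $-21200$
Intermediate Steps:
$- 530 \cdot 4 \cdot 5 \left(5 - 4\right) 2 = - 530 \cdot 20 \cdot 1 \cdot 2 = - 530 \cdot 20 \cdot 2 = \left(-530\right) 40 = -21200$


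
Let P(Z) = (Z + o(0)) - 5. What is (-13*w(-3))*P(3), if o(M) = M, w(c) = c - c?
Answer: 0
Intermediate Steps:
w(c) = 0
P(Z) = -5 + Z (P(Z) = (Z + 0) - 5 = Z - 5 = -5 + Z)
(-13*w(-3))*P(3) = (-13*0)*(-5 + 3) = 0*(-2) = 0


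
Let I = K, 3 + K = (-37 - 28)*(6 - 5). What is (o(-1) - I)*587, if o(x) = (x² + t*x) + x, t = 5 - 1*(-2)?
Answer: 35807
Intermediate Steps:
t = 7 (t = 5 + 2 = 7)
o(x) = x² + 8*x (o(x) = (x² + 7*x) + x = x² + 8*x)
K = -68 (K = -3 + (-37 - 28)*(6 - 5) = -3 - 65*1 = -3 - 65 = -68)
I = -68
(o(-1) - I)*587 = (-(8 - 1) - 1*(-68))*587 = (-1*7 + 68)*587 = (-7 + 68)*587 = 61*587 = 35807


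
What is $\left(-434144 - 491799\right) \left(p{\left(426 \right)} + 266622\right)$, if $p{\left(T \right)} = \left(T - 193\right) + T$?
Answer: $-247486970983$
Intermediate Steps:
$p{\left(T \right)} = -193 + 2 T$ ($p{\left(T \right)} = \left(-193 + T\right) + T = -193 + 2 T$)
$\left(-434144 - 491799\right) \left(p{\left(426 \right)} + 266622\right) = \left(-434144 - 491799\right) \left(\left(-193 + 2 \cdot 426\right) + 266622\right) = - 925943 \left(\left(-193 + 852\right) + 266622\right) = - 925943 \left(659 + 266622\right) = \left(-925943\right) 267281 = -247486970983$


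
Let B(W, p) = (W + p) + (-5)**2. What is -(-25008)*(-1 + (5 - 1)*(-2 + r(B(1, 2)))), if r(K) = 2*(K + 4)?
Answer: 6176976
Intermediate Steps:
B(W, p) = 25 + W + p (B(W, p) = (W + p) + 25 = 25 + W + p)
r(K) = 8 + 2*K (r(K) = 2*(4 + K) = 8 + 2*K)
-(-25008)*(-1 + (5 - 1)*(-2 + r(B(1, 2)))) = -(-25008)*(-1 + (5 - 1)*(-2 + (8 + 2*(25 + 1 + 2)))) = -(-25008)*(-1 + 4*(-2 + (8 + 2*28))) = -(-25008)*(-1 + 4*(-2 + (8 + 56))) = -(-25008)*(-1 + 4*(-2 + 64)) = -(-25008)*(-1 + 4*62) = -(-25008)*(-1 + 248) = -(-25008)*247 = -8336*(-741) = 6176976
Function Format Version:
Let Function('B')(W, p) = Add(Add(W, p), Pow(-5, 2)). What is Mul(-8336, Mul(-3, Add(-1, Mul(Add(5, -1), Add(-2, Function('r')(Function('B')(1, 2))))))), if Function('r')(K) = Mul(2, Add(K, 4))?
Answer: 6176976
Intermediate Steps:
Function('B')(W, p) = Add(25, W, p) (Function('B')(W, p) = Add(Add(W, p), 25) = Add(25, W, p))
Function('r')(K) = Add(8, Mul(2, K)) (Function('r')(K) = Mul(2, Add(4, K)) = Add(8, Mul(2, K)))
Mul(-8336, Mul(-3, Add(-1, Mul(Add(5, -1), Add(-2, Function('r')(Function('B')(1, 2))))))) = Mul(-8336, Mul(-3, Add(-1, Mul(Add(5, -1), Add(-2, Add(8, Mul(2, Add(25, 1, 2)))))))) = Mul(-8336, Mul(-3, Add(-1, Mul(4, Add(-2, Add(8, Mul(2, 28))))))) = Mul(-8336, Mul(-3, Add(-1, Mul(4, Add(-2, Add(8, 56)))))) = Mul(-8336, Mul(-3, Add(-1, Mul(4, Add(-2, 64))))) = Mul(-8336, Mul(-3, Add(-1, Mul(4, 62)))) = Mul(-8336, Mul(-3, Add(-1, 248))) = Mul(-8336, Mul(-3, 247)) = Mul(-8336, -741) = 6176976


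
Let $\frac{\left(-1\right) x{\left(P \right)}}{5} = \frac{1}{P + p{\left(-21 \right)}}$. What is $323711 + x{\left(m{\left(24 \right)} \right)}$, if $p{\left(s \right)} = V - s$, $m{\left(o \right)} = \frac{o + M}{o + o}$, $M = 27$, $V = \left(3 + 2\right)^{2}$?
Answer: $\frac{243754303}{753} \approx 3.2371 \cdot 10^{5}$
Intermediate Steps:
$V = 25$ ($V = 5^{2} = 25$)
$m{\left(o \right)} = \frac{27 + o}{2 o}$ ($m{\left(o \right)} = \frac{o + 27}{o + o} = \frac{27 + o}{2 o}$)
$p{\left(s \right)} = 25 - s$
$x{\left(P \right)} = - \frac{5}{46 + P}$ ($x{\left(P \right)} = - \frac{5}{P + \left(25 - -21\right)} = - \frac{5}{P + \left(25 + 21\right)} = - \frac{5}{P + 46} = - \frac{5}{46 + P}$)
$323711 + x{\left(m{\left(24 \right)} \right)} = 323711 - \frac{5}{46 + \frac{27 + 24}{2 \cdot 24}} = 323711 - \frac{5}{46 + \frac{1}{2} \cdot \frac{1}{24} \cdot 51} = 323711 - \frac{5}{46 + \frac{17}{16}} = 323711 - \frac{5}{\frac{753}{16}} = 323711 - \frac{80}{753} = \frac{243754303}{753}$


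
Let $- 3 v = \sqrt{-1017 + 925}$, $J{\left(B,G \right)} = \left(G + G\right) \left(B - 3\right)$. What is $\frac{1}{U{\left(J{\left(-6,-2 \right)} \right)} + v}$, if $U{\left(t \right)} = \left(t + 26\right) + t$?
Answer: $\frac{441}{43264} + \frac{3 i \sqrt{23}}{43264} \approx 0.010193 + 0.00033255 i$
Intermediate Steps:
$J{\left(B,G \right)} = 2 G \left(-3 + B\right)$
$v = - \frac{2 i \sqrt{23}}{3}$ ($v = - \frac{\sqrt{-1017 + 925}}{3} = - \frac{\sqrt{-92}}{3} = - \frac{2 i \sqrt{23}}{3} \approx - 3.1972 i$)
$U{\left(t \right)} = 26 + 2 t$ ($U{\left(t \right)} = \left(26 + t\right) + t = 26 + 2 t$)
$\frac{1}{U{\left(J{\left(-6,-2 \right)} \right)} + v} = \frac{1}{\left(26 + 2 \cdot 2 \left(-2\right) \left(-3 - 6\right)\right) - \frac{2 i \sqrt{23}}{3}} = \frac{1}{\left(26 + 2 \cdot 2 \left(-2\right) \left(-9\right)\right) - \frac{2 i \sqrt{23}}{3}} = \frac{1}{\left(26 + 2 \cdot 36\right) - \frac{2 i \sqrt{23}}{3}} = \frac{1}{\left(26 + 72\right) - \frac{2 i \sqrt{23}}{3}} = \frac{1}{98 - \frac{2 i \sqrt{23}}{3}}$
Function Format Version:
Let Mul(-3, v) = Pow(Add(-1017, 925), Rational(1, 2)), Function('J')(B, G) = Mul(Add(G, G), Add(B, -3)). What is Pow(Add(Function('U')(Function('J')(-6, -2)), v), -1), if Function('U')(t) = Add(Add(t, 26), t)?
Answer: Add(Rational(441, 43264), Mul(Rational(3, 43264), I, Pow(23, Rational(1, 2)))) ≈ Add(0.010193, Mul(0.00033255, I))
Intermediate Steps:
Function('J')(B, G) = Mul(2, G, Add(-3, B)) (Function('J')(B, G) = Mul(Mul(2, G), Add(-3, B)) = Mul(2, G, Add(-3, B)))
v = Mul(Rational(-2, 3), I, Pow(23, Rational(1, 2))) (v = Mul(Rational(-1, 3), Pow(Add(-1017, 925), Rational(1, 2))) = Mul(Rational(-1, 3), Pow(-92, Rational(1, 2))) = Mul(Rational(-1, 3), Mul(2, I, Pow(23, Rational(1, 2)))) = Mul(Rational(-2, 3), I, Pow(23, Rational(1, 2))) ≈ Mul(-3.1972, I))
Function('U')(t) = Add(26, Mul(2, t)) (Function('U')(t) = Add(Add(26, t), t) = Add(26, Mul(2, t)))
Pow(Add(Function('U')(Function('J')(-6, -2)), v), -1) = Pow(Add(Add(26, Mul(2, Mul(2, -2, Add(-3, -6)))), Mul(Rational(-2, 3), I, Pow(23, Rational(1, 2)))), -1) = Pow(Add(Add(26, Mul(2, Mul(2, -2, -9))), Mul(Rational(-2, 3), I, Pow(23, Rational(1, 2)))), -1) = Pow(Add(Add(26, Mul(2, 36)), Mul(Rational(-2, 3), I, Pow(23, Rational(1, 2)))), -1) = Pow(Add(Add(26, 72), Mul(Rational(-2, 3), I, Pow(23, Rational(1, 2)))), -1) = Pow(Add(98, Mul(Rational(-2, 3), I, Pow(23, Rational(1, 2)))), -1)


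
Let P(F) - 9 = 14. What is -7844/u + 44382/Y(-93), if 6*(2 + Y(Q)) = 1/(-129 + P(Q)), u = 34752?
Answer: -245238255329/11059824 ≈ -22174.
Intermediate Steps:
P(F) = 23 (P(F) = 9 + 14 = 23)
Y(Q) = -1273/636 (Y(Q) = -2 + 1/(6*(-129 + 23)) = -2 + (⅙)/(-106) = -2 + (⅙)*(-1/106) = -2 - 1/636 = -1273/636)
-7844/u + 44382/Y(-93) = -7844/34752 + 44382/(-1273/636) = -7844*1/34752 + 44382*(-636/1273) = -1961/8688 - 28226952/1273 = -245238255329/11059824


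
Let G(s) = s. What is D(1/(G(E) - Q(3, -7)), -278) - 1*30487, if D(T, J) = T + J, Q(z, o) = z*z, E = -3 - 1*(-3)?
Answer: -276886/9 ≈ -30765.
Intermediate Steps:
E = 0 (E = -3 + 3 = 0)
Q(z, o) = z²
D(T, J) = J + T
D(1/(G(E) - Q(3, -7)), -278) - 1*30487 = (-278 + 1/(0 - 1*3²)) - 1*30487 = (-278 + 1/(0 - 1*9)) - 30487 = (-278 + 1/(0 - 9)) - 30487 = (-278 + 1/(-9)) - 30487 = (-278 - ⅑) - 30487 = -2503/9 - 30487 = -276886/9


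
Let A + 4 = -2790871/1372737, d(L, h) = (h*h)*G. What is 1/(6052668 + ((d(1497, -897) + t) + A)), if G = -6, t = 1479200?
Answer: 1372737/3712166331899 ≈ 3.6979e-7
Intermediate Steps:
d(L, h) = -6*h**2 (d(L, h) = (h*h)*(-6) = h**2*(-6) = -6*h**2)
A = -8281819/1372737 (A = -4 - 2790871/1372737 = -8281819/1372737 ≈ -6.0331)
1/(6052668 + ((d(1497, -897) + t) + A)) = 1/(6052668 + ((-6*(-897)**2 + 1479200) - 8281819/1372737)) = 1/(6052668 + ((-6*804609 + 1479200) - 8281819/1372737)) = 1/(6052668 + ((-4827654 + 1479200) - 8281819/1372737)) = 1/(6052668 + (-3348454 - 8281819/1372737)) = 1/(6052668 - 4596554980417/1372737) = 1/(3712166331899/1372737) = 1372737/3712166331899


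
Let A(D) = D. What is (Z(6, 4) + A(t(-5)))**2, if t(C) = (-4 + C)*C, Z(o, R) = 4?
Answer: 2401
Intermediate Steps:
t(C) = C*(-4 + C)
(Z(6, 4) + A(t(-5)))**2 = (4 - 5*(-4 - 5))**2 = (4 - 5*(-9))**2 = (4 + 45)**2 = 49**2 = 2401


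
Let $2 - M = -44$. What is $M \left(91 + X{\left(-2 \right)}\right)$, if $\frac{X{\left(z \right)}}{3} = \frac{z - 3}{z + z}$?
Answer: $\frac{8717}{2} \approx 4358.5$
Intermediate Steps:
$M = 46$ ($M = 2 - -44 = 2 + 44 = 46$)
$X{\left(z \right)} = \frac{3 \left(-3 + z\right)}{2 z}$ ($X{\left(z \right)} = 3 \frac{z - 3}{z + z} = 3 \frac{-3 + z}{2 z} = \frac{3 \left(-3 + z\right)}{2 z}$)
$M \left(91 + X{\left(-2 \right)}\right) = 46 \left(91 + \frac{3 \left(-3 - 2\right)}{2 \left(-2\right)}\right) = 46 \left(91 + \frac{3}{2} \left(- \frac{1}{2}\right) \left(-5\right)\right) = 46 \left(91 + \frac{15}{4}\right) = 46 \cdot \frac{379}{4} = \frac{8717}{2}$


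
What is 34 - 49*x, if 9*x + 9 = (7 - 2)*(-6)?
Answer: 739/3 ≈ 246.33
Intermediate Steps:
x = -13/3 (x = -1 + ((7 - 2)*(-6))/9 = -1 + (5*(-6))/9 = -1 + (⅑)*(-30) = -1 - 10/3 = -13/3 ≈ -4.3333)
34 - 49*x = 34 - 49*(-13/3) = 34 + 637/3 = 739/3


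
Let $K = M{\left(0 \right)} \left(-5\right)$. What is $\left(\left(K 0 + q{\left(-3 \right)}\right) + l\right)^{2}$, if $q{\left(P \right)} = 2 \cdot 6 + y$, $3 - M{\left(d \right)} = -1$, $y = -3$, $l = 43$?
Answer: $2704$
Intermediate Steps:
$M{\left(d \right)} = 4$ ($M{\left(d \right)} = 3 - -1 = 3 + 1 = 4$)
$q{\left(P \right)} = 9$ ($q{\left(P \right)} = 2 \cdot 6 - 3 = 12 - 3 = 9$)
$K = -20$ ($K = 4 \left(-5\right) = -20$)
$\left(\left(K 0 + q{\left(-3 \right)}\right) + l\right)^{2} = \left(\left(\left(-20\right) 0 + 9\right) + 43\right)^{2} = \left(\left(0 + 9\right) + 43\right)^{2} = \left(9 + 43\right)^{2} = 52^{2} = 2704$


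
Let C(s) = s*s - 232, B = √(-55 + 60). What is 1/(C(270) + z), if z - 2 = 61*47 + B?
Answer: 75537/5705838364 - √5/5705838364 ≈ 1.3238e-5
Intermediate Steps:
B = √5 ≈ 2.2361
z = 2869 + √5 (z = 2 + (61*47 + √5) = 2 + (2867 + √5) = 2869 + √5 ≈ 2871.2)
C(s) = -232 + s² (C(s) = s² - 232 = -232 + s²)
1/(C(270) + z) = 1/((-232 + 270²) + (2869 + √5)) = 1/((-232 + 72900) + (2869 + √5)) = 1/(72668 + (2869 + √5)) = 1/(75537 + √5)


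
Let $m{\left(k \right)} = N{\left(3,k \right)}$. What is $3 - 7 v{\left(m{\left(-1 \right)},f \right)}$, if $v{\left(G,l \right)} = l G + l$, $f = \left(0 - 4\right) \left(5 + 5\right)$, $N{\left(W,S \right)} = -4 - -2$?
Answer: $-277$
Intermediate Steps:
$N{\left(W,S \right)} = -2$ ($N{\left(W,S \right)} = -4 + 2 = -2$)
$m{\left(k \right)} = -2$
$f = -40$ ($f = \left(-4\right) 10 = -40$)
$v{\left(G,l \right)} = l + G l$ ($v{\left(G,l \right)} = G l + l = l + G l$)
$3 - 7 v{\left(m{\left(-1 \right)},f \right)} = 3 - 7 \left(- 40 \left(1 - 2\right)\right) = 3 - 7 \left(\left(-40\right) \left(-1\right)\right) = 3 - 280 = -277$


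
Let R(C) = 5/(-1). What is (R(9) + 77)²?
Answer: 5184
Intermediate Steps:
R(C) = -5 (R(C) = 5*(-1) = -5)
(R(9) + 77)² = (-5 + 77)² = 72² = 5184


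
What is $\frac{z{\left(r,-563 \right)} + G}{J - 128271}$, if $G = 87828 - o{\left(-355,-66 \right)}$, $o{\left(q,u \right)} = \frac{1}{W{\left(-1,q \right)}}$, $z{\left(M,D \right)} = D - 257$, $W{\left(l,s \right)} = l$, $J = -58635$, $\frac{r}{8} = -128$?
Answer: $- \frac{29003}{62302} \approx -0.46552$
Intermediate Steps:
$r = -1024$ ($r = 8 \left(-128\right) = -1024$)
$z{\left(M,D \right)} = -257 + D$
$o{\left(q,u \right)} = -1$ ($o{\left(q,u \right)} = \frac{1}{-1} = -1$)
$G = 87829$ ($G = 87828 - -1 = 87828 + 1 = 87829$)
$\frac{z{\left(r,-563 \right)} + G}{J - 128271} = \frac{\left(-257 - 563\right) + 87829}{-58635 - 128271} = \frac{-820 + 87829}{-186906} = 87009 \left(- \frac{1}{186906}\right) = - \frac{29003}{62302}$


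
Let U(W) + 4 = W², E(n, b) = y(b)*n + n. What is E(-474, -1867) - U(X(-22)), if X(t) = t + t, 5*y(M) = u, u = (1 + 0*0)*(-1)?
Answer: -11556/5 ≈ -2311.2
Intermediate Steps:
u = -1 (u = (1 + 0)*(-1) = 1*(-1) = -1)
y(M) = -⅕ (y(M) = (⅕)*(-1) = -⅕)
X(t) = 2*t
E(n, b) = 4*n/5 (E(n, b) = -n/5 + n = 4*n/5)
U(W) = -4 + W²
E(-474, -1867) - U(X(-22)) = (⅘)*(-474) - (-4 + (2*(-22))²) = -1896/5 - (-4 + (-44)²) = -1896/5 - (-4 + 1936) = -1896/5 - 1*1932 = -1896/5 - 1932 = -11556/5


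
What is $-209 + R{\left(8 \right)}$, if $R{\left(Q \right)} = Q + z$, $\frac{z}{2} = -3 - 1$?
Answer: $-209$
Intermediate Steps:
$z = -8$ ($z = 2 \left(-3 - 1\right) = 2 \left(-4\right) = -8$)
$R{\left(Q \right)} = -8 + Q$ ($R{\left(Q \right)} = Q - 8 = -8 + Q$)
$-209 + R{\left(8 \right)} = -209 + \left(-8 + 8\right) = -209 + 0 = -209$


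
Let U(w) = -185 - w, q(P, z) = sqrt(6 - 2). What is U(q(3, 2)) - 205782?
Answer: -205969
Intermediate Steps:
q(P, z) = 2 (q(P, z) = sqrt(4) = 2)
U(q(3, 2)) - 205782 = (-185 - 1*2) - 205782 = (-185 - 2) - 205782 = -187 - 205782 = -205969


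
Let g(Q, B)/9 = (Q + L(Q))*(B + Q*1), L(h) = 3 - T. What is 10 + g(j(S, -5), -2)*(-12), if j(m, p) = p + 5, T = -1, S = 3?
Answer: 874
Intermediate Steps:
j(m, p) = 5 + p
L(h) = 4 (L(h) = 3 - 1*(-1) = 3 + 1 = 4)
g(Q, B) = 9*(4 + Q)*(B + Q) (g(Q, B) = 9*((Q + 4)*(B + Q*1)) = 9*((4 + Q)*(B + Q)) = 9*(4 + Q)*(B + Q))
10 + g(j(S, -5), -2)*(-12) = 10 + (9*(5 - 5)**2 + 36*(-2) + 36*(5 - 5) + 9*(-2)*(5 - 5))*(-12) = 10 + (9*0**2 - 72 + 36*0 + 9*(-2)*0)*(-12) = 10 + (9*0 - 72 + 0 + 0)*(-12) = 10 + (0 - 72 + 0 + 0)*(-12) = 10 - 72*(-12) = 10 + 864 = 874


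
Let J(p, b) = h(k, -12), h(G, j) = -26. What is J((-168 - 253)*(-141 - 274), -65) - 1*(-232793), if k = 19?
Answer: 232767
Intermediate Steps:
J(p, b) = -26
J((-168 - 253)*(-141 - 274), -65) - 1*(-232793) = -26 - 1*(-232793) = -26 + 232793 = 232767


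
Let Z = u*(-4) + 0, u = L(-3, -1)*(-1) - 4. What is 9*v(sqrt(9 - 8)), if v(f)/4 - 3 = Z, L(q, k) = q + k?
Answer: 108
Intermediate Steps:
L(q, k) = k + q
u = 0 (u = (-1 - 3)*(-1) - 4 = -4*(-1) - 4 = 4 - 4 = 0)
Z = 0 (Z = 0*(-4) + 0 = 0 + 0 = 0)
v(f) = 12 (v(f) = 12 + 4*0 = 12 + 0 = 12)
9*v(sqrt(9 - 8)) = 9*12 = 108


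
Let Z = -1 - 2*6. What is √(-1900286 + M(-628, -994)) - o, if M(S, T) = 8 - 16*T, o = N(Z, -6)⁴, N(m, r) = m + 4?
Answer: -6561 + I*√1884374 ≈ -6561.0 + 1372.7*I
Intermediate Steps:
Z = -13 (Z = -1 - 12 = -13)
N(m, r) = 4 + m
o = 6561 (o = (4 - 13)⁴ = (-9)⁴ = 6561)
√(-1900286 + M(-628, -994)) - o = √(-1900286 + (8 - 16*(-994))) - 1*6561 = √(-1900286 + (8 + 15904)) - 6561 = √(-1900286 + 15912) - 6561 = √(-1884374) - 6561 = I*√1884374 - 6561 = -6561 + I*√1884374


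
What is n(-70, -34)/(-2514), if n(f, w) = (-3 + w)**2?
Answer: -1369/2514 ≈ -0.54455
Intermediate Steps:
n(-70, -34)/(-2514) = (-3 - 34)**2/(-2514) = (-37)**2*(-1/2514) = 1369*(-1/2514) = -1369/2514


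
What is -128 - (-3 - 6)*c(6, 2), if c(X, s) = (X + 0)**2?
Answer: 196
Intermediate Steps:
c(X, s) = X**2
-128 - (-3 - 6)*c(6, 2) = -128 - (-3 - 6)*6**2 = -128 - (-9)*36 = -128 - 1*(-324) = -128 + 324 = 196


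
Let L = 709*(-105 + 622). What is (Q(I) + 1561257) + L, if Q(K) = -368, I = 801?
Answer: 1927442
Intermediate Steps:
L = 366553 (L = 709*517 = 366553)
(Q(I) + 1561257) + L = (-368 + 1561257) + 366553 = 1560889 + 366553 = 1927442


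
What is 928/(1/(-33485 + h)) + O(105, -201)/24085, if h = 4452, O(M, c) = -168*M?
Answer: -129782623336/4817 ≈ -2.6943e+7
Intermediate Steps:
928/(1/(-33485 + h)) + O(105, -201)/24085 = 928/(1/(-33485 + 4452)) - 168*105/24085 = 928/(1/(-29033)) - 17640*1/24085 = 928/(-1/29033) - 3528/4817 = 928*(-29033) - 3528/4817 = -26942624 - 3528/4817 = -129782623336/4817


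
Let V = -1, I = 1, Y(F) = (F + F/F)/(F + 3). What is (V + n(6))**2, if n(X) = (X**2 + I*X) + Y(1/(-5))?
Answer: 83521/49 ≈ 1704.5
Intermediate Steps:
Y(F) = (1 + F)/(3 + F) (Y(F) = (F + 1)/(3 + F) = (1 + F)/(3 + F))
n(X) = 2/7 + X + X**2 (n(X) = (X**2 + 1*X) + (1 + 1/(-5))/(3 + 1/(-5)) = (X**2 + X) + (1 - 1/5)/(3 - 1/5) = (X + X**2) + (4/5)/(14/5) = (X + X**2) + (5/14)*(4/5) = (X + X**2) + 2/7 = 2/7 + X + X**2)
(V + n(6))**2 = (-1 + (2/7 + 6 + 6**2))**2 = (-1 + (2/7 + 6 + 36))**2 = (-1 + 296/7)**2 = (289/7)**2 = 83521/49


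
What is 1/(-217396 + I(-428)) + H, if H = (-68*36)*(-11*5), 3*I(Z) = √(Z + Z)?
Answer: 14317253674322859/106337297050 - 3*I*√214/212674594100 ≈ 1.3464e+5 - 2.0635e-10*I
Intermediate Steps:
I(Z) = √2*√Z/3 (I(Z) = √(Z + Z)/3 = √(2*Z)/3 = (√2*√Z)/3 = √2*√Z/3)
H = 134640 (H = -2448*(-55) = 134640)
1/(-217396 + I(-428)) + H = 1/(-217396 + √2*√(-428)/3) + 134640 = 1/(-217396 + √2*(2*I*√107)/3) + 134640 = 1/(-217396 + 2*I*√214/3) + 134640 = 134640 + 1/(-217396 + 2*I*√214/3)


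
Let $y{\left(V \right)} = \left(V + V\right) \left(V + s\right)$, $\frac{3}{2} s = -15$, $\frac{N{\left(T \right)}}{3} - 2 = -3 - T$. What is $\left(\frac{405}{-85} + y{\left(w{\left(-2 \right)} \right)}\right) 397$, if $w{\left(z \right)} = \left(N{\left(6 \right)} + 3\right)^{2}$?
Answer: $\frac{1373200371}{17} \approx 8.0776 \cdot 10^{7}$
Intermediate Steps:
$N{\left(T \right)} = -3 - 3 T$ ($N{\left(T \right)} = 6 + 3 \left(-3 - T\right) = 6 - \left(9 + 3 T\right) = -3 - 3 T$)
$s = -10$ ($s = \frac{2}{3} \left(-15\right) = -10$)
$w{\left(z \right)} = 324$ ($w{\left(z \right)} = \left(\left(-3 - 18\right) + 3\right)^{2} = \left(-21 + 3\right)^{2} = \left(-18\right)^{2} = 324$)
$y{\left(V \right)} = 2 V \left(-10 + V\right)$ ($y{\left(V \right)} = \left(V + V\right) \left(V - 10\right) = 2 V \left(-10 + V\right)$)
$\left(\frac{405}{-85} + y{\left(w{\left(-2 \right)} \right)}\right) 397 = \left(\frac{405}{-85} + 2 \cdot 324 \left(-10 + 324\right)\right) 397 = \left(405 \left(- \frac{1}{85}\right) + 2 \cdot 324 \cdot 314\right) 397 = \left(- \frac{81}{17} + 203472\right) 397 = \frac{3458943}{17} \cdot 397 = \frac{1373200371}{17}$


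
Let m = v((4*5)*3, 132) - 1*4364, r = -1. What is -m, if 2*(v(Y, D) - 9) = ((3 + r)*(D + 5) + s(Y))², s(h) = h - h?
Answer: -33183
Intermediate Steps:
s(h) = 0
v(Y, D) = 9 + (10 + 2*D)²/2 (v(Y, D) = 9 + ((3 - 1)*(D + 5) + 0)²/2 = 9 + (2*(5 + D) + 0)²/2 = 9 + ((10 + 2*D) + 0)²/2 = 9 + (10 + 2*D)²/2)
m = 33183 (m = (9 + 2*(5 + 132)²) - 1*4364 = (9 + 2*137²) - 4364 = (9 + 2*18769) - 4364 = (9 + 37538) - 4364 = 37547 - 4364 = 33183)
-m = -1*33183 = -33183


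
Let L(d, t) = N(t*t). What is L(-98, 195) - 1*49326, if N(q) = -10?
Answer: -49336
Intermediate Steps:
L(d, t) = -10
L(-98, 195) - 1*49326 = -10 - 1*49326 = -10 - 49326 = -49336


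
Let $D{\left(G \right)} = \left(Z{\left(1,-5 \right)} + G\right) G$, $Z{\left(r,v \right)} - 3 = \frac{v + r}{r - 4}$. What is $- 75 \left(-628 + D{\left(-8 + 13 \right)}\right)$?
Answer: $43600$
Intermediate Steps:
$Z{\left(r,v \right)} = 3 + \frac{r + v}{-4 + r}$ ($Z{\left(r,v \right)} = 3 + \frac{v + r}{r - 4} = 3 + \frac{r + v}{-4 + r}$)
$D{\left(G \right)} = G \left(\frac{13}{3} + G\right)$ ($D{\left(G \right)} = \left(\frac{-12 - 5 + 4 \cdot 1}{-4 + 1} + G\right) G = \left(\frac{-12 - 5 + 4}{-3} + G\right) G = \left(\left(- \frac{1}{3}\right) \left(-13\right) + G\right) G = \left(\frac{13}{3} + G\right) G = G \left(\frac{13}{3} + G\right)$)
$- 75 \left(-628 + D{\left(-8 + 13 \right)}\right) = - 75 \left(-628 + \frac{\left(-8 + 13\right) \left(13 + 3 \left(-8 + 13\right)\right)}{3}\right) = - 75 \left(-628 + \frac{1}{3} \cdot 5 \left(13 + 3 \cdot 5\right)\right) = - 75 \left(-628 + \frac{1}{3} \cdot 5 \left(13 + 15\right)\right) = - 75 \left(-628 + \frac{1}{3} \cdot 5 \cdot 28\right) = - 75 \left(-628 + \frac{140}{3}\right) = \left(-75\right) \left(- \frac{1744}{3}\right) = 43600$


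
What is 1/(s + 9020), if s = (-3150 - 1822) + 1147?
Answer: 1/5195 ≈ 0.00019249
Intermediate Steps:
s = -3825 (s = -4972 + 1147 = -3825)
1/(s + 9020) = 1/(-3825 + 9020) = 1/5195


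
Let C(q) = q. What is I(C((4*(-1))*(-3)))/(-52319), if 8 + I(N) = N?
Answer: -4/52319 ≈ -7.6454e-5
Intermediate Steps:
I(N) = -8 + N
I(C((4*(-1))*(-3)))/(-52319) = (-8 + (4*(-1))*(-3))/(-52319) = (-8 - 4*(-3))*(-1/52319) = (-8 + 12)*(-1/52319) = 4*(-1/52319) = -4/52319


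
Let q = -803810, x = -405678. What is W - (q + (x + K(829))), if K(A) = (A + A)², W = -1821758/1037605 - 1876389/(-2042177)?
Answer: -3262109953285950281/2118973066085 ≈ -1.5395e+6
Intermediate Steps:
W = -1773401678821/2118973066085 (W = -1821758*1/1037605 - 1876389*(-1/2042177) = -1821758/1037605 + 1876389/2042177 = -1773401678821/2118973066085 ≈ -0.83692)
K(A) = 4*A² (K(A) = (2*A)² = 4*A²)
W - (q + (x + K(829))) = -1773401678821/2118973066085 - (-803810 + (-405678 + 4*829²)) = -1773401678821/2118973066085 - (-803810 + (-405678 + 4*687241)) = -1773401678821/2118973066085 - (-803810 + (-405678 + 2748964)) = -1773401678821/2118973066085 - (-803810 + 2343286) = -1773401678821/2118973066085 - 1*1539476 = -1773401678821/2118973066085 - 1539476 = -3262109953285950281/2118973066085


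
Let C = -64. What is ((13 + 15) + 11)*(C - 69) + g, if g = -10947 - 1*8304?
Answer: -24438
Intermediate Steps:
g = -19251 (g = -10947 - 8304 = -19251)
((13 + 15) + 11)*(C - 69) + g = ((13 + 15) + 11)*(-64 - 69) - 19251 = (28 + 11)*(-133) - 19251 = 39*(-133) - 19251 = -5187 - 19251 = -24438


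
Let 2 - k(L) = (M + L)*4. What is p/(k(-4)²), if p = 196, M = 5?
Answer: 49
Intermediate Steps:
k(L) = -18 - 4*L (k(L) = 2 - (5 + L)*4 = 2 - (20 + 4*L) = 2 + (-20 - 4*L) = -18 - 4*L)
p/(k(-4)²) = 196/((-18 - 4*(-4))²) = 196/((-18 + 16)²) = 196/((-2)²) = 196/4 = 196*(¼) = 49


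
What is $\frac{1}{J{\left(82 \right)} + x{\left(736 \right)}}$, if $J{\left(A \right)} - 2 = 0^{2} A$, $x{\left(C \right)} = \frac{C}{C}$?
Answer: $\frac{1}{3} \approx 0.33333$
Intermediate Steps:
$x{\left(C \right)} = 1$
$J{\left(A \right)} = 2$ ($J{\left(A \right)} = 2 + 0^{2} A = 2 + 0 A = 2 + 0 = 2$)
$\frac{1}{J{\left(82 \right)} + x{\left(736 \right)}} = \frac{1}{2 + 1} = \frac{1}{3}$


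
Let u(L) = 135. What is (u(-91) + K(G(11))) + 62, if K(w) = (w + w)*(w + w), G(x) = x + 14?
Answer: 2697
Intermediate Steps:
G(x) = 14 + x
K(w) = 4*w² (K(w) = (2*w)*(2*w) = 4*w²)
(u(-91) + K(G(11))) + 62 = (135 + 4*(14 + 11)²) + 62 = (135 + 4*25²) + 62 = (135 + 4*625) + 62 = (135 + 2500) + 62 = 2635 + 62 = 2697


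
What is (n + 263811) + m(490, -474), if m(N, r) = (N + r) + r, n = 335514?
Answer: 598867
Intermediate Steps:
m(N, r) = N + 2*r
(n + 263811) + m(490, -474) = (335514 + 263811) + (490 + 2*(-474)) = 599325 + (490 - 948) = 599325 - 458 = 598867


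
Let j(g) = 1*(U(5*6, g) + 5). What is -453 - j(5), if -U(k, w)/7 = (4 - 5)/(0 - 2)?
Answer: -909/2 ≈ -454.50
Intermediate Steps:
U(k, w) = -7/2 (U(k, w) = -7*(4 - 5)/(0 - 2) = -(-7)/(-2) = -(-7)*(-1)/2 = -7*½ = -7/2)
j(g) = 3/2 (j(g) = 1*(-7/2 + 5) = 1*(3/2) = 3/2)
-453 - j(5) = -453 - 1*3/2 = -453 - 3/2 = -909/2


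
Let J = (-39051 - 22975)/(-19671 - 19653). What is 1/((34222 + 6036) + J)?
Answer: 19662/791583809 ≈ 2.4839e-5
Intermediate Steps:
J = 31013/19662 (J = -62026/(-39324) = -62026*(-1/39324) = 31013/19662 ≈ 1.5773)
1/((34222 + 6036) + J) = 1/((34222 + 6036) + 31013/19662) = 1/(40258 + 31013/19662) = 1/(791583809/19662) = 19662/791583809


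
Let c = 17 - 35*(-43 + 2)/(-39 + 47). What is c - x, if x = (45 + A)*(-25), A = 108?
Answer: 32171/8 ≈ 4021.4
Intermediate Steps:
x = -3825 (x = (45 + 108)*(-25) = 153*(-25) = -3825)
c = 1571/8 (c = 17 - (-1435)/8 = 17 - 35*(-41/8) = 17 + 1435/8 = 1571/8 ≈ 196.38)
c - x = 1571/8 - 1*(-3825) = 1571/8 + 3825 = 32171/8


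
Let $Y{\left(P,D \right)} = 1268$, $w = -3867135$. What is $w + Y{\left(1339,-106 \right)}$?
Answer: $-3865867$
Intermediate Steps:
$w + Y{\left(1339,-106 \right)} = -3867135 + 1268 = -3865867$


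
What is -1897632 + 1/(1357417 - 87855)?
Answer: -2409161477183/1269562 ≈ -1.8976e+6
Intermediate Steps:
-1897632 + 1/(1357417 - 87855) = -1897632 + 1/1269562 = -2409161477183/1269562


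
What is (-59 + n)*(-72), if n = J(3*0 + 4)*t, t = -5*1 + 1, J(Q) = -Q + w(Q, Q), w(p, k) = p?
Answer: 4248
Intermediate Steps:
J(Q) = 0 (J(Q) = -Q + Q = 0)
t = -4 (t = -5 + 1 = -4)
n = 0 (n = 0*(-4) = 0)
(-59 + n)*(-72) = (-59 + 0)*(-72) = -59*(-72) = 4248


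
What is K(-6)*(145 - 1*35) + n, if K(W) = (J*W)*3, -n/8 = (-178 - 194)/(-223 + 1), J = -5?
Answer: 365804/37 ≈ 9886.6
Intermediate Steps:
n = -496/37 (n = -8*(-178 - 194)/(-223 + 1) = -(-2976)/(-222) = -(-2976)*(-1)/222 = -8*62/37 = -496/37 ≈ -13.405)
K(W) = -15*W (K(W) = -5*W*3 = -15*W)
K(-6)*(145 - 1*35) + n = (-15*(-6))*(145 - 1*35) - 496/37 = 90*(145 - 35) - 496/37 = 90*110 - 496/37 = 9900 - 496/37 = 365804/37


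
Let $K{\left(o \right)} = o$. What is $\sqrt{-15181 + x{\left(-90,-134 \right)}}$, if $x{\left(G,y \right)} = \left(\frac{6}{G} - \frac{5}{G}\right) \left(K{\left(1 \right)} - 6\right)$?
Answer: $\frac{i \sqrt{546514}}{6} \approx 123.21 i$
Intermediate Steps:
$x{\left(G,y \right)} = - \frac{5}{G}$ ($x{\left(G,y \right)} = \left(\frac{6}{G} - \frac{5}{G}\right) \left(1 - 6\right) = \frac{1}{G} \left(-5\right) = - \frac{5}{G}$)
$\sqrt{-15181 + x{\left(-90,-134 \right)}} = \sqrt{-15181 - \frac{5}{-90}} = \sqrt{-15181 - - \frac{1}{18}} = \sqrt{-15181 + \frac{1}{18}} = \sqrt{- \frac{273257}{18}} = \frac{i \sqrt{546514}}{6}$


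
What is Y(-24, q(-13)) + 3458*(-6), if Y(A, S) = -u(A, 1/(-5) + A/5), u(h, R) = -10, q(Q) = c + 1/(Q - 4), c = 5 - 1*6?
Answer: -20738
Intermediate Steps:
c = -1 (c = 5 - 6 = -1)
q(Q) = -1 + 1/(-4 + Q) (q(Q) = -1 + 1/(Q - 4) = -1 + 1/(-4 + Q))
Y(A, S) = 10 (Y(A, S) = -1*(-10) = 10)
Y(-24, q(-13)) + 3458*(-6) = 10 + 3458*(-6) = 10 - 20748 = -20738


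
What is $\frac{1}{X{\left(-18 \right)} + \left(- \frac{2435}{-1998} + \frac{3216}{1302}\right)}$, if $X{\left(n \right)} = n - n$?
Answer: $\frac{433566}{1599323} \approx 0.27109$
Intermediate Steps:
$X{\left(n \right)} = 0$
$\frac{1}{X{\left(-18 \right)} + \left(- \frac{2435}{-1998} + \frac{3216}{1302}\right)} = \frac{1}{0 + \left(- \frac{2435}{-1998} + \frac{3216}{1302}\right)} = \frac{1}{0 + \left(\left(-2435\right) \left(- \frac{1}{1998}\right) + 3216 \cdot \frac{1}{1302}\right)} = \frac{1}{0 + \left(\frac{2435}{1998} + \frac{536}{217}\right)} = \frac{1}{0 + \frac{1599323}{433566}} = \frac{1}{\frac{1599323}{433566}} = \frac{433566}{1599323}$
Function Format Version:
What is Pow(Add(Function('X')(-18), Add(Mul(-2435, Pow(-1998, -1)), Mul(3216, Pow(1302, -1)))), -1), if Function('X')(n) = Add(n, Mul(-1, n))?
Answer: Rational(433566, 1599323) ≈ 0.27109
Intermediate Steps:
Function('X')(n) = 0
Pow(Add(Function('X')(-18), Add(Mul(-2435, Pow(-1998, -1)), Mul(3216, Pow(1302, -1)))), -1) = Pow(Add(0, Add(Mul(-2435, Pow(-1998, -1)), Mul(3216, Pow(1302, -1)))), -1) = Pow(Add(0, Add(Mul(-2435, Rational(-1, 1998)), Mul(3216, Rational(1, 1302)))), -1) = Pow(Add(0, Add(Rational(2435, 1998), Rational(536, 217))), -1) = Pow(Add(0, Rational(1599323, 433566)), -1) = Pow(Rational(1599323, 433566), -1) = Rational(433566, 1599323)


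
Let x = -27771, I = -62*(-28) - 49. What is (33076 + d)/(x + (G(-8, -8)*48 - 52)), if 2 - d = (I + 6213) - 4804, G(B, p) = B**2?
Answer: -29982/24751 ≈ -1.2113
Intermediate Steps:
I = 1687 (I = 1736 - 49 = 1687)
d = -3094 (d = 2 - ((1687 + 6213) - 4804) = 2 - (7900 - 4804) = 2 - 1*3096 = 2 - 3096 = -3094)
(33076 + d)/(x + (G(-8, -8)*48 - 52)) = (33076 - 3094)/(-27771 + ((-8)**2*48 - 52)) = 29982/(-27771 + (64*48 - 52)) = 29982/(-27771 + (3072 - 52)) = 29982/(-27771 + 3020) = 29982/(-24751) = 29982*(-1/24751) = -29982/24751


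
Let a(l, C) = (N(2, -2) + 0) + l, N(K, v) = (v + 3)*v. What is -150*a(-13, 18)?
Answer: 2250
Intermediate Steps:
N(K, v) = v*(3 + v) (N(K, v) = (3 + v)*v = v*(3 + v))
a(l, C) = -2 + l (a(l, C) = (-2*(3 - 2) + 0) + l = (-2*1 + 0) + l = (-2 + 0) + l = -2 + l)
-150*a(-13, 18) = -150*(-2 - 13) = -150*(-15) = 2250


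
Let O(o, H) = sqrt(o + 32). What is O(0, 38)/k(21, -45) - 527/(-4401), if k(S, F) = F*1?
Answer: 527/4401 - 4*sqrt(2)/45 ≈ -0.0059624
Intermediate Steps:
k(S, F) = F
O(o, H) = sqrt(32 + o)
O(0, 38)/k(21, -45) - 527/(-4401) = sqrt(32 + 0)/(-45) - 527/(-4401) = sqrt(32)*(-1/45) - 527*(-1/4401) = (4*sqrt(2))*(-1/45) + 527/4401 = -4*sqrt(2)/45 + 527/4401 = 527/4401 - 4*sqrt(2)/45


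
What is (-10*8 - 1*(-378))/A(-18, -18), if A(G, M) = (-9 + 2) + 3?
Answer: -149/2 ≈ -74.500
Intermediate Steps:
A(G, M) = -4 (A(G, M) = -7 + 3 = -4)
(-10*8 - 1*(-378))/A(-18, -18) = (-10*8 - 1*(-378))/(-4) = (-80 + 378)*(-¼) = 298*(-¼) = -149/2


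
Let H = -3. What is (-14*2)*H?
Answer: 84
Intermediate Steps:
(-14*2)*H = -14*2*(-3) = -28*(-3) = 84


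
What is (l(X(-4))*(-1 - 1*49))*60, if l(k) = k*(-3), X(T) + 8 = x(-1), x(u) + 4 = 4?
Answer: -72000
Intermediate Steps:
x(u) = 0 (x(u) = -4 + 4 = 0)
X(T) = -8 (X(T) = -8 + 0 = -8)
l(k) = -3*k
(l(X(-4))*(-1 - 1*49))*60 = ((-3*(-8))*(-1 - 1*49))*60 = (24*(-1 - 49))*60 = (24*(-50))*60 = -1200*60 = -72000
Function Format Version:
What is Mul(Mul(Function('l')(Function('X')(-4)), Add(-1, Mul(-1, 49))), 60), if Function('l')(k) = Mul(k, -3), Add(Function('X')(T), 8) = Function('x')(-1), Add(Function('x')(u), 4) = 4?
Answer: -72000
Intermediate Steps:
Function('x')(u) = 0 (Function('x')(u) = Add(-4, 4) = 0)
Function('X')(T) = -8 (Function('X')(T) = Add(-8, 0) = -8)
Function('l')(k) = Mul(-3, k)
Mul(Mul(Function('l')(Function('X')(-4)), Add(-1, Mul(-1, 49))), 60) = Mul(Mul(Mul(-3, -8), Add(-1, Mul(-1, 49))), 60) = Mul(Mul(24, Add(-1, -49)), 60) = Mul(Mul(24, -50), 60) = Mul(-1200, 60) = -72000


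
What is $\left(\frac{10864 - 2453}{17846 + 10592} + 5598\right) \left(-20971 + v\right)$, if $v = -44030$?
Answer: $- \frac{10348440979335}{28438} \approx -3.6389 \cdot 10^{8}$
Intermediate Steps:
$\left(\frac{10864 - 2453}{17846 + 10592} + 5598\right) \left(-20971 + v\right) = \left(\frac{10864 - 2453}{17846 + 10592} + 5598\right) \left(-20971 - 44030\right) = \left(\frac{8411}{28438} + 5598\right) \left(-65001\right) = \frac{159204335}{28438} \left(-65001\right) = - \frac{10348440979335}{28438}$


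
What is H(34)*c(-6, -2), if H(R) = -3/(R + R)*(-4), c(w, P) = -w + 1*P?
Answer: 12/17 ≈ 0.70588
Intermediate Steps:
c(w, P) = P - w (c(w, P) = -w + P = P - w)
H(R) = 6/R (H(R) = -3*1/(2*R)*(-4) = -3/(2*R)*(-4) = 6/R)
H(34)*c(-6, -2) = (6/34)*(-2 - 1*(-6)) = (6*(1/34))*(-2 + 6) = (3/17)*4 = 12/17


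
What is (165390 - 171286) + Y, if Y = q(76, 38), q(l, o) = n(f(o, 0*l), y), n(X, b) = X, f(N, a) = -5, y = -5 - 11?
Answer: -5901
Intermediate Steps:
y = -16
q(l, o) = -5
Y = -5
(165390 - 171286) + Y = (165390 - 171286) - 5 = -5896 - 5 = -5901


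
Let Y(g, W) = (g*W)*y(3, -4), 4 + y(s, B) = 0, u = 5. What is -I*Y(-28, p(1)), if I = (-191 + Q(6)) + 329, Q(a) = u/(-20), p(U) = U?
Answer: -15428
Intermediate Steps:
Q(a) = -1/4 (Q(a) = 5/(-20) = 5*(-1/20) = -1/4)
y(s, B) = -4 (y(s, B) = -4 + 0 = -4)
Y(g, W) = -4*W*g (Y(g, W) = (g*W)*(-4) = (W*g)*(-4) = -4*W*g)
I = 551/4 (I = (-191 - 1/4) + 329 = -765/4 + 329 = 551/4 ≈ 137.75)
-I*Y(-28, p(1)) = -551*(-4*1*(-28))/4 = -551*112/4 = -1*15428 = -15428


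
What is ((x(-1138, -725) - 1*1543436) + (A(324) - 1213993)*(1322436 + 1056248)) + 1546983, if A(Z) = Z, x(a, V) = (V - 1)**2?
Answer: -2886934500973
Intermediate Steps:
x(a, V) = (-1 + V)**2
((x(-1138, -725) - 1*1543436) + (A(324) - 1213993)*(1322436 + 1056248)) + 1546983 = (((-1 - 725)**2 - 1*1543436) + (324 - 1213993)*(1322436 + 1056248)) + 1546983 = (((-726)**2 - 1543436) - 1213669*2378684) + 1546983 = ((527076 - 1543436) - 2886935031596) + 1546983 = (-1016360 - 2886935031596) + 1546983 = -2886936047956 + 1546983 = -2886934500973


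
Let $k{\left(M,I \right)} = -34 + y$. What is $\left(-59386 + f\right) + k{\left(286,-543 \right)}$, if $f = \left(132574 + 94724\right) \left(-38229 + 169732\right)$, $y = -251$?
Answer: $29890309223$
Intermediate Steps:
$f = 29890368894$ ($f = 227298 \cdot 131503 = 29890368894$)
$k{\left(M,I \right)} = -285$ ($k{\left(M,I \right)} = -34 - 251 = -285$)
$\left(-59386 + f\right) + k{\left(286,-543 \right)} = \left(-59386 + 29890368894\right) - 285 = 29890309508 - 285 = 29890309223$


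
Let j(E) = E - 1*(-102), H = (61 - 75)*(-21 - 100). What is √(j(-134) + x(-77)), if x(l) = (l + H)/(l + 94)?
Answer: √18241/17 ≈ 7.9447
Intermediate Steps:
H = 1694 (H = -14*(-121) = 1694)
j(E) = 102 + E (j(E) = E + 102 = 102 + E)
x(l) = (1694 + l)/(94 + l) (x(l) = (l + 1694)/(l + 94) = (1694 + l)/(94 + l))
√(j(-134) + x(-77)) = √((102 - 134) + (1694 - 77)/(94 - 77)) = √(-32 + 1617/17) = √(1073/17) = √18241/17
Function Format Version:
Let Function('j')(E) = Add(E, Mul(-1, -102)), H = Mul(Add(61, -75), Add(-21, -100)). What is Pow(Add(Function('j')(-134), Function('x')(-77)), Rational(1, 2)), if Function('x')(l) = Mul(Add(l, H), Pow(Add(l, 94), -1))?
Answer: Mul(Rational(1, 17), Pow(18241, Rational(1, 2))) ≈ 7.9447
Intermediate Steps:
H = 1694 (H = Mul(-14, -121) = 1694)
Function('j')(E) = Add(102, E) (Function('j')(E) = Add(E, 102) = Add(102, E))
Function('x')(l) = Mul(Pow(Add(94, l), -1), Add(1694, l)) (Function('x')(l) = Mul(Add(l, 1694), Pow(Add(l, 94), -1)) = Mul(Add(1694, l), Pow(Add(94, l), -1)) = Mul(Pow(Add(94, l), -1), Add(1694, l)))
Pow(Add(Function('j')(-134), Function('x')(-77)), Rational(1, 2)) = Pow(Add(Add(102, -134), Mul(Pow(Add(94, -77), -1), Add(1694, -77))), Rational(1, 2)) = Pow(Add(-32, Mul(Pow(17, -1), 1617)), Rational(1, 2)) = Pow(Add(-32, Mul(Rational(1, 17), 1617)), Rational(1, 2)) = Pow(Add(-32, Rational(1617, 17)), Rational(1, 2)) = Pow(Rational(1073, 17), Rational(1, 2)) = Mul(Rational(1, 17), Pow(18241, Rational(1, 2)))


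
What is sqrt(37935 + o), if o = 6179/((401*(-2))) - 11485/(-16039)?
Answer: sqrt(6275717507887920482)/12863278 ≈ 194.75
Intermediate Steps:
o = -89894011/12863278 (o = 6179/(-802) - 11485*(-1/16039) = 6179*(-1/802) + 11485/16039 = -6179/802 + 11485/16039 = -89894011/12863278 ≈ -6.9884)
sqrt(37935 + o) = sqrt(37935 - 89894011/12863278) = sqrt(487878556919/12863278) = sqrt(6275717507887920482)/12863278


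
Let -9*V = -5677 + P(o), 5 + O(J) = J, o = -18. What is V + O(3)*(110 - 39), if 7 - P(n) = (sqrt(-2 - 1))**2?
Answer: 1463/3 ≈ 487.67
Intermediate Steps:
O(J) = -5 + J
P(n) = 10 (P(n) = 7 - (sqrt(-2 - 1))**2 = 7 - (sqrt(-3))**2 = 7 - (I*sqrt(3))**2 = 7 - 1*(-3) = 7 + 3 = 10)
V = 1889/3 (V = -(-5677 + 10)/9 = -1/9*(-5667) = 1889/3 ≈ 629.67)
V + O(3)*(110 - 39) = 1889/3 + (-5 + 3)*(110 - 39) = 1889/3 - 2*71 = 1889/3 - 142 = 1463/3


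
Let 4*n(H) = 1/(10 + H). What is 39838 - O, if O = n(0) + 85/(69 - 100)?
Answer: 49402489/1240 ≈ 39841.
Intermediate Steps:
n(H) = 1/(4*(10 + H))
O = -3369/1240 (O = 1/(4*(10 + 0)) + 85/(69 - 100) = (1/4)/10 + 85/(-31) = (1/4)*(1/10) + 85*(-1/31) = 1/40 - 85/31 = -3369/1240 ≈ -2.7169)
39838 - O = 39838 - 1*(-3369/1240) = 39838 + 3369/1240 = 49402489/1240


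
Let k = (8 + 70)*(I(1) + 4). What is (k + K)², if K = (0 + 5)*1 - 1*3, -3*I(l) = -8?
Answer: 272484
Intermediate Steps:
I(l) = 8/3 (I(l) = -⅓*(-8) = 8/3)
k = 520 (k = (8 + 70)*(8/3 + 4) = 78*(20/3) = 520)
K = 2 (K = 5*1 - 3 = 5 - 3 = 2)
(k + K)² = (520 + 2)² = 522² = 272484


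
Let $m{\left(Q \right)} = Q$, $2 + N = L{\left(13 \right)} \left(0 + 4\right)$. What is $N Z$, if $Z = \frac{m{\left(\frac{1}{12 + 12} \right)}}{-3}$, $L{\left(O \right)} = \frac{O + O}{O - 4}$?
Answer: $- \frac{43}{324} \approx -0.13272$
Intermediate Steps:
$L{\left(O \right)} = \frac{2 O}{-4 + O}$
$N = \frac{86}{9}$ ($N = -2 + 2 \cdot 13 \frac{1}{-4 + 13} \left(0 + 4\right) = -2 + 2 \cdot 13 \cdot \frac{1}{9} \cdot 4 = -2 + \frac{26}{9} \cdot 4 = -2 + \frac{104}{9} = \frac{86}{9} \approx 9.5556$)
$Z = - \frac{1}{72}$ ($Z = \frac{1}{\left(12 + 12\right) \left(-3\right)} = \frac{1}{24} \left(- \frac{1}{3}\right) = - \frac{1}{72} \approx -0.013889$)
$N Z = \frac{86}{9} \left(- \frac{1}{72}\right) = - \frac{43}{324}$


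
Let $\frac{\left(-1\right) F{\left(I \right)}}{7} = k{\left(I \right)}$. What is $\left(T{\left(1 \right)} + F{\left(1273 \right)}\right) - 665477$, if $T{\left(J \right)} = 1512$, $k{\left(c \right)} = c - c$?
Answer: $-663965$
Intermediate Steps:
$k{\left(c \right)} = 0$
$F{\left(I \right)} = 0$ ($F{\left(I \right)} = \left(-7\right) 0 = 0$)
$\left(T{\left(1 \right)} + F{\left(1273 \right)}\right) - 665477 = \left(1512 + 0\right) - 665477 = 1512 - 665477 = -663965$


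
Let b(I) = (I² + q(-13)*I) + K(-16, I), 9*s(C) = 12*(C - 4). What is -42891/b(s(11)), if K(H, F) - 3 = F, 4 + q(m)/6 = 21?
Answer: -386019/9463 ≈ -40.792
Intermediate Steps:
q(m) = 102 (q(m) = -24 + 6*21 = -24 + 126 = 102)
K(H, F) = 3 + F
s(C) = -16/3 + 4*C/3 (s(C) = (12*(C - 4))/9 = (12*(-4 + C))/9 = (-48 + 12*C)/9 = -16/3 + 4*C/3)
b(I) = 3 + I² + 103*I (b(I) = (I² + 102*I) + (3 + I) = 3 + I² + 103*I)
-42891/b(s(11)) = -42891/(3 + (-16/3 + (4/3)*11)² + 103*(-16/3 + (4/3)*11)) = -42891/(3 + (-16/3 + 44/3)² + 103*(-16/3 + 44/3)) = -42891/(3 + (28/3)² + 103*(28/3)) = -42891/(3 + 784/9 + 2884/3) = -42891/9463/9 = -42891*9/9463 = -386019/9463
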